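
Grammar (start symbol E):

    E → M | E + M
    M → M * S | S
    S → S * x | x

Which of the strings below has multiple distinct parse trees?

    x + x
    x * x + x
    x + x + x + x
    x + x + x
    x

x * x + x

x + x: 1 tree
x * x + x: 2 trees
x + x + x + x: 1 tree
x + x + x: 1 tree
x: 1 tree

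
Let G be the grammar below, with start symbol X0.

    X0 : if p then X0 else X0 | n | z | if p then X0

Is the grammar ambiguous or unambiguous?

Ambiguous

Witness: if p then if p then n else n

Derivation 1: X0 ⇒ if p then X0 else X0 ⇒ if p then if p then X0 else X0 ⇒ if p then if p then n else X0 ⇒ if p then if p then n else n
Derivation 2: X0 ⇒ if p then X0 ⇒ if p then if p then X0 else X0 ⇒ if p then if p then n else X0 ⇒ if p then if p then n else n

Two distinct leftmost derivations for the same string.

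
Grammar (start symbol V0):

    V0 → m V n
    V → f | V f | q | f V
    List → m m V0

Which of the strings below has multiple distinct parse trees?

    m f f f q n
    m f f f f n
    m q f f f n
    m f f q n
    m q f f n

m f f f f n

m f f f q n: 1 tree
m f f f f n: 8 trees
m q f f f n: 1 tree
m f f q n: 1 tree
m q f f n: 1 tree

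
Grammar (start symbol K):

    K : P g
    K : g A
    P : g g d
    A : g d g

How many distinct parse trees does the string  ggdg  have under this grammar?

2

Parse trees for ggdg:
  [K [P g g d] g]
  [K g [A g d g]]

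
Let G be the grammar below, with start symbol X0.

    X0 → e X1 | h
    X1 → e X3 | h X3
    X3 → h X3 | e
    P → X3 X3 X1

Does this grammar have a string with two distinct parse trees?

(P is unreachable from X0, so its rules don't affect L(X0).) The reachable rules are right-linear with at most one rule per (nonterminal, next-terminal) pair. Each input token forces the next rule, so parsing is deterministic.

Unambiguous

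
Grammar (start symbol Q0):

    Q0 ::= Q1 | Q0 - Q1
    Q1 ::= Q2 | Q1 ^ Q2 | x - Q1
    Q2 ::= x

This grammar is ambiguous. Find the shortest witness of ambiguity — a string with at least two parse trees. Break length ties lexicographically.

length 1: no string has ≥2 trees
length 3: x - x has 2 parse trees

Two derivations of x - x:
  Q0 ⇒ Q1 ⇒ x - Q1 ⇒ x - Q2 ⇒ x - x
  Q0 ⇒ Q0 - Q1 ⇒ Q1 - Q1 ⇒ Q2 - Q1 ⇒ x - Q1 ⇒ x - Q2 ⇒ x - x

x - x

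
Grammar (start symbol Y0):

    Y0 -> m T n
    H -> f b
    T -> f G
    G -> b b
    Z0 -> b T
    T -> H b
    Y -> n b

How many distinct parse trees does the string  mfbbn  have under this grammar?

2

Parse trees for mfbbn:
  [Y0 m [T f [G b b]] n]
  [Y0 m [T [H f b] b] n]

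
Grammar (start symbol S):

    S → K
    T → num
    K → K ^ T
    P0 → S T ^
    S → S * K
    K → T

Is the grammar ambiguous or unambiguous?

Only S, K, T are reachable from S; ignoring the rest: This is a standard precedence ladder (S over K over T), with each level left-recursive on its own operator ('*' at S, '^' at K). That structure is LR(1), hence unambiguous.

Unambiguous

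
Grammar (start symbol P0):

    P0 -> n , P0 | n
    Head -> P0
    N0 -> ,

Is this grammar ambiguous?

Only P0 is reachable from P0; ignoring the rest: Right-recursive list with a separator: after each atom, whether the separator follows determines the rule. One parse per string.

Unambiguous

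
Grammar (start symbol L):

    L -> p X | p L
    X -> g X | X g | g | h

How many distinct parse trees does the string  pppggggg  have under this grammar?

Parse trees for pppggggg (showing first 6 of 16):
  [L p [L p [L p [X g [X g [X g [X g [X g]]]]]]]]
  [L p [L p [L p [X g [X g [X g [X [X g] g]]]]]]]
  [L p [L p [L p [X g [X g [X [X g [X g]] g]]]]]]
  [L p [L p [L p [X g [X g [X [X [X g] g] g]]]]]]
  [L p [L p [L p [X g [X [X g [X g [X g]]] g]]]]]
  [L p [L p [L p [X g [X [X g [X [X g] g]] g]]]]]

16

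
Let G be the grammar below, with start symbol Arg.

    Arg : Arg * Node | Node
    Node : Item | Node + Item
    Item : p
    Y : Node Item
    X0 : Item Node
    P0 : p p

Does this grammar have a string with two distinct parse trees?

Unambiguous

(Y, X0, P0 are unreachable from Arg, so their rules don't affect L(Arg).) Arg → Arg * Node | Node  ;  Node → Node + Item | Item  — a left-associative chain with Item at the bottom. Each string factors uniquely by precedence.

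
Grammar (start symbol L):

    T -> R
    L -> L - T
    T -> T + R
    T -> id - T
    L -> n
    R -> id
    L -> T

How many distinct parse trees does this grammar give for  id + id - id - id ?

Parse trees for id + id - id - id:
  [L [L [T [T [R id]] + [R id]]] - [T id - [T [R id]]]]
  [L [L [L [T [T [R id]] + [R id]]] - [T [R id]]] - [T [R id]]]

2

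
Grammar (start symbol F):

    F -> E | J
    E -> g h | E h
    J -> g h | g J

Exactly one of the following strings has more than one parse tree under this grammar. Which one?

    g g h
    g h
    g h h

g h

g g h: 1 tree
g h: 2 trees
g h h: 1 tree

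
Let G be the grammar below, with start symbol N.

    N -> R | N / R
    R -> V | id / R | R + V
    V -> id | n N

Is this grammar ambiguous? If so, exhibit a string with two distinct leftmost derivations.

Ambiguous

Witness: id / id

Derivation 1: N ⇒ R ⇒ id / R ⇒ id / V ⇒ id / id
Derivation 2: N ⇒ N / R ⇒ R / R ⇒ V / R ⇒ id / R ⇒ id / V ⇒ id / id

Two distinct leftmost derivations for the same string.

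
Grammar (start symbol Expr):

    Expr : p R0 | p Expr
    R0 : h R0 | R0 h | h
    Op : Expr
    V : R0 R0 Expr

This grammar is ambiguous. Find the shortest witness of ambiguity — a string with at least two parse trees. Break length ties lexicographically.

p h h

length 2: no string has ≥2 trees
length 3: p h h has 2 parse trees

Two derivations of p h h:
  Expr ⇒ p R0 ⇒ p h R0 ⇒ p h h
  Expr ⇒ p R0 ⇒ p R0 h ⇒ p h h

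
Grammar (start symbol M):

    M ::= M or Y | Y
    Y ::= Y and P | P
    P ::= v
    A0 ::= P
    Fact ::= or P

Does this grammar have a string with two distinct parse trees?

Unambiguous

Only M, Y, P are reachable from M; ignoring the rest: This is a standard precedence ladder (M over Y over P), with each level left-recursive on its own operator ('or' at M, 'and' at Y). That structure is LR(1), hence unambiguous.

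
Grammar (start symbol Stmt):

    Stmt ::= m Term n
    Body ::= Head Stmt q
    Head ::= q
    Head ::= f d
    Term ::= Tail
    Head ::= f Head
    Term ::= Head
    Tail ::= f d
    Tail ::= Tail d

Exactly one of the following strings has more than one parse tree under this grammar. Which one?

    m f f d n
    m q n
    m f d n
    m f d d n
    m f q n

m f d n

m f f d n: 1 tree
m q n: 1 tree
m f d n: 2 trees
m f d d n: 1 tree
m f q n: 1 tree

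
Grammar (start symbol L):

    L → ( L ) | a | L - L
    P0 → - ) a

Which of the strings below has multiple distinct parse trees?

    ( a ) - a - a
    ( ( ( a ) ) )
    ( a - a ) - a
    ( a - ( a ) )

( a ) - a - a

( a ) - a - a: 2 trees
( ( ( a ) ) ): 1 tree
( a - a ) - a: 1 tree
( a - ( a ) ): 1 tree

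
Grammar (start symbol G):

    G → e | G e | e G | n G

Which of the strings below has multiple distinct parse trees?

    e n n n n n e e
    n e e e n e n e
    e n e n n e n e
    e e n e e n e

e n n n n n e e

e n n n n n e e: 8 trees
n e e e n e n e: 1 tree
e n e n n e n e: 1 tree
e e n e e n e: 1 tree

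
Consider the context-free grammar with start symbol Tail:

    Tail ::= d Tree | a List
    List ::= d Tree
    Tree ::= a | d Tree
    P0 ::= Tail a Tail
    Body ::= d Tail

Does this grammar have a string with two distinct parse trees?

Unambiguous

(P0, Body are unreachable from Tail, so their rules don't affect L(Tail).) Restricted to the reachable nonterminals, every rule has the form A → t or A → t B, and no two rules for the same A share a first terminal. The grammar encodes a DFA — one run per string.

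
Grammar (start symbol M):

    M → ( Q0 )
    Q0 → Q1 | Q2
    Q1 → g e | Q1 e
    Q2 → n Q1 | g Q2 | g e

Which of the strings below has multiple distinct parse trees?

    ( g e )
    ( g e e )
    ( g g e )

( g e ): 2 trees
( g e e ): 1 tree
( g g e ): 1 tree

( g e )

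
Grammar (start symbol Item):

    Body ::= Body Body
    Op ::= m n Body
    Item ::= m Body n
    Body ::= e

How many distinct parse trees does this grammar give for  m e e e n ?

Parse trees for m e e e n:
  [Item m [Body [Body e] [Body [Body e] [Body e]]] n]
  [Item m [Body [Body [Body e] [Body e]] [Body e]] n]

2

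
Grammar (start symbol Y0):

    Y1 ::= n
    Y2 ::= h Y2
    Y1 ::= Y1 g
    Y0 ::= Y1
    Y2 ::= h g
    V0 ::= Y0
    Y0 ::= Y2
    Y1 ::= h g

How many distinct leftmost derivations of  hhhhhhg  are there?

Parse trees for hhhhhhg:
  [Y0 [Y2 h [Y2 h [Y2 h [Y2 h [Y2 h [Y2 h g]]]]]]]

1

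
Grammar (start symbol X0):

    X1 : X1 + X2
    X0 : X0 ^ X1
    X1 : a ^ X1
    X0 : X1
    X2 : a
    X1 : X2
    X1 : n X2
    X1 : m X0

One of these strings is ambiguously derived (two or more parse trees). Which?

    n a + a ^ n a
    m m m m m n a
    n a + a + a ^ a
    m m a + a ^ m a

n a + a ^ n a: 1 tree
m m m m m n a: 1 tree
n a + a + a ^ a: 1 tree
m m a + a ^ m a: 6 trees

m m a + a ^ m a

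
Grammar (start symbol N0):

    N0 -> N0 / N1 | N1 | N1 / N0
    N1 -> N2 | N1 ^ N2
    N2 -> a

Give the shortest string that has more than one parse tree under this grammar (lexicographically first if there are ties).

a / a

length 1: no string has ≥2 trees
length 3: a / a has 2 parse trees

Two derivations of a / a:
  N0 ⇒ N0 / N1 ⇒ N1 / N1 ⇒ N2 / N1 ⇒ a / N1 ⇒ a / N2 ⇒ a / a
  N0 ⇒ N1 / N0 ⇒ N2 / N0 ⇒ a / N0 ⇒ a / N1 ⇒ a / N2 ⇒ a / a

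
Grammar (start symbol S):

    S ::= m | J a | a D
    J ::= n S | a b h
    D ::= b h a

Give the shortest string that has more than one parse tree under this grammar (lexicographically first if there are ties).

length 1: no string has ≥2 trees
length 3: no string has ≥2 trees
length 4: a b h a has 2 parse trees

Two derivations of a b h a:
  S ⇒ J a ⇒ a b h a
  S ⇒ a D ⇒ a b h a

a b h a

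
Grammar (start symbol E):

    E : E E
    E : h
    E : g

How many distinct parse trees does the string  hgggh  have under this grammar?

14

Parse trees for hgggh (showing first 6 of 14):
  [E [E h] [E [E g] [E [E g] [E [E g] [E h]]]]]
  [E [E h] [E [E g] [E [E [E g] [E g]] [E h]]]]
  [E [E h] [E [E [E g] [E g]] [E [E g] [E h]]]]
  [E [E h] [E [E [E g] [E [E g] [E g]]] [E h]]]
  [E [E h] [E [E [E [E g] [E g]] [E g]] [E h]]]
  [E [E [E h] [E g]] [E [E g] [E [E g] [E h]]]]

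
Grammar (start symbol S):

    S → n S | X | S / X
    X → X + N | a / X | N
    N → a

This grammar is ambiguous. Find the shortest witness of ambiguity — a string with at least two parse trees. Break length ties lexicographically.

length 1: no string has ≥2 trees
length 2: no string has ≥2 trees
length 3: a / a has 2 parse trees

Two derivations of a / a:
  S ⇒ X ⇒ a / X ⇒ a / N ⇒ a / a
  S ⇒ S / X ⇒ X / X ⇒ N / X ⇒ a / X ⇒ a / N ⇒ a / a

a / a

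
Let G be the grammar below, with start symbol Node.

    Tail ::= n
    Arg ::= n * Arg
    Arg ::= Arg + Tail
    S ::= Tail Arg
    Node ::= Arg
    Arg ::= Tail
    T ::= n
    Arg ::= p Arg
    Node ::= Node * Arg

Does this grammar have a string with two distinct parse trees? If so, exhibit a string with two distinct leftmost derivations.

Ambiguous

Witness: n * n

Derivation 1: Node ⇒ Arg ⇒ n * Arg ⇒ n * Tail ⇒ n * n
Derivation 2: Node ⇒ Node * Arg ⇒ Arg * Arg ⇒ Tail * Arg ⇒ n * Arg ⇒ n * Tail ⇒ n * n

Two distinct leftmost derivations for the same string.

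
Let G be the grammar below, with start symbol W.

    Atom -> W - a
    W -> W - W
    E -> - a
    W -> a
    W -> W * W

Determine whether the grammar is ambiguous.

Witness: a * a * a

Derivation 1: W ⇒ W * W ⇒ a * W ⇒ a * W * W ⇒ a * a * W ⇒ a * a * a
Derivation 2: W ⇒ W * W ⇒ W * W * W ⇒ a * W * W ⇒ a * a * W ⇒ a * a * a

Two distinct leftmost derivations for the same string.

Ambiguous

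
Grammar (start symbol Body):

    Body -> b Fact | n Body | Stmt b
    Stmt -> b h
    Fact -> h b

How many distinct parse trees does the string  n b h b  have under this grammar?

2

Parse trees for n b h b:
  [Body n [Body b [Fact h b]]]
  [Body n [Body [Stmt b h] b]]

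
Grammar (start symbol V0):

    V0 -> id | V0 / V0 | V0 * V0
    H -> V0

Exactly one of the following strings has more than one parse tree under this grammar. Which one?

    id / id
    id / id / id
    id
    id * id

id / id / id

id / id: 1 tree
id / id / id: 2 trees
id: 1 tree
id * id: 1 tree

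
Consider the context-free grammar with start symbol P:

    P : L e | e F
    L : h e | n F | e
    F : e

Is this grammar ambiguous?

Witness: e e

Derivation 1: P ⇒ L e ⇒ e e
Derivation 2: P ⇒ e F ⇒ e e

Two distinct leftmost derivations for the same string.

Ambiguous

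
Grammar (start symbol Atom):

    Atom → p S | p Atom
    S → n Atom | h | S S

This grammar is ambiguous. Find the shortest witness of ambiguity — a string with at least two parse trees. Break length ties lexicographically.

p h h h

length 2: no string has ≥2 trees
length 3: no string has ≥2 trees
length 4: p h h h has 2 parse trees

Two derivations of p h h h:
  Atom ⇒ p S ⇒ p S S ⇒ p h S ⇒ p h S S ⇒ p h h S ⇒ p h h h
  Atom ⇒ p S ⇒ p S S ⇒ p S S S ⇒ p h S S ⇒ p h h S ⇒ p h h h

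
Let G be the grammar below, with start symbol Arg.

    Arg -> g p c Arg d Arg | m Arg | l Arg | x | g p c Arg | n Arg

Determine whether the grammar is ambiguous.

Witness: g p c g p c x d x

Derivation 1: Arg ⇒ g p c Arg d Arg ⇒ g p c g p c Arg d Arg ⇒ g p c g p c x d Arg ⇒ g p c g p c x d x
Derivation 2: Arg ⇒ g p c Arg ⇒ g p c g p c Arg d Arg ⇒ g p c g p c x d Arg ⇒ g p c g p c x d x

Two distinct leftmost derivations for the same string.

Ambiguous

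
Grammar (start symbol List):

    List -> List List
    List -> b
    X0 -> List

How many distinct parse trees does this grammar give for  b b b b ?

Parse trees for b b b b:
  [List [List b] [List [List b] [List [List b] [List b]]]]
  [List [List b] [List [List [List b] [List b]] [List b]]]
  [List [List [List b] [List b]] [List [List b] [List b]]]
  [List [List [List b] [List [List b] [List b]]] [List b]]
  [List [List [List [List b] [List b]] [List b]] [List b]]

5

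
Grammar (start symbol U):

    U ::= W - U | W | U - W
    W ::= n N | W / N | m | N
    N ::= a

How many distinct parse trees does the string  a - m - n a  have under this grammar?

Parse trees for a - m - n a:
  [U [W [N a]] - [U [W m] - [U [W n [N a]]]]]
  [U [W [N a]] - [U [U [W m]] - [W n [N a]]]]
  [U [U [W [N a]] - [U [W m]]] - [W n [N a]]]
  [U [U [U [W [N a]]] - [W m]] - [W n [N a]]]

4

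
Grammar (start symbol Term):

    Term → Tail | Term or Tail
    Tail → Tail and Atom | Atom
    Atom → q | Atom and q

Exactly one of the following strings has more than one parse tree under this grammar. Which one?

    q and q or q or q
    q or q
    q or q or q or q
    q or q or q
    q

q and q or q or q

q and q or q or q: 2 trees
q or q: 1 tree
q or q or q or q: 1 tree
q or q or q: 1 tree
q: 1 tree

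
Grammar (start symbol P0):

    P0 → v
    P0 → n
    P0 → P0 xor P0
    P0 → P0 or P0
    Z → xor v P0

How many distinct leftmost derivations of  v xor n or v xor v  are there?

5

Parse trees for v xor n or v xor v:
  [P0 [P0 v] xor [P0 [P0 [P0 n] or [P0 v]] xor [P0 v]]]
  [P0 [P0 v] xor [P0 [P0 n] or [P0 [P0 v] xor [P0 v]]]]
  [P0 [P0 [P0 v] xor [P0 [P0 n] or [P0 v]]] xor [P0 v]]
  [P0 [P0 [P0 [P0 v] xor [P0 n]] or [P0 v]] xor [P0 v]]
  [P0 [P0 [P0 v] xor [P0 n]] or [P0 [P0 v] xor [P0 v]]]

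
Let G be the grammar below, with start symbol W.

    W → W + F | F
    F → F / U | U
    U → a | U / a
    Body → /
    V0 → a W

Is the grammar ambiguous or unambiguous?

Witness: a / a

Derivation 1: W ⇒ F ⇒ F / U ⇒ U / U ⇒ a / U ⇒ a / a
Derivation 2: W ⇒ F ⇒ U ⇒ U / a ⇒ a / a

Two distinct leftmost derivations for the same string.

Ambiguous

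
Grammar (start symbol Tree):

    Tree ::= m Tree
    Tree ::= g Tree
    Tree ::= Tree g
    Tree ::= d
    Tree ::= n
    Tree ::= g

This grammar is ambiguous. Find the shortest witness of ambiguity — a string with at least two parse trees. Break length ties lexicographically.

g g

length 1: no string has ≥2 trees
length 2: g g has 2 parse trees

Two derivations of g g:
  Tree ⇒ g Tree ⇒ g g
  Tree ⇒ Tree g ⇒ g g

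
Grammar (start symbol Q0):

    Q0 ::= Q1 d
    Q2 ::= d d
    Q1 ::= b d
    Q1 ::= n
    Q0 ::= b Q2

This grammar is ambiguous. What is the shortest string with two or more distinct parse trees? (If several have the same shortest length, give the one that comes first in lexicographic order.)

b d d

length 2: no string has ≥2 trees
length 3: b d d has 2 parse trees

Two derivations of b d d:
  Q0 ⇒ Q1 d ⇒ b d d
  Q0 ⇒ b Q2 ⇒ b d d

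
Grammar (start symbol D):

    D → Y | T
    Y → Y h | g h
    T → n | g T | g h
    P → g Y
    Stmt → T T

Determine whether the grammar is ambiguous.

Witness: g h

Derivation 1: D ⇒ Y ⇒ g h
Derivation 2: D ⇒ T ⇒ g h

Two distinct leftmost derivations for the same string.

Ambiguous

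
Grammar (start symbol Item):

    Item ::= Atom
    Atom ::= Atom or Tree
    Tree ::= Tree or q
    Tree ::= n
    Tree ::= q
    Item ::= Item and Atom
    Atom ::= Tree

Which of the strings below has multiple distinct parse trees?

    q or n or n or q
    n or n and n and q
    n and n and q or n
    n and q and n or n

q or n or n or q: 2 trees
n or n and n and q: 1 tree
n and n and q or n: 1 tree
n and q and n or n: 1 tree

q or n or n or q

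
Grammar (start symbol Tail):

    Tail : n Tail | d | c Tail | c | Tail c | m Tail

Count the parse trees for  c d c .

Parse trees for c d c:
  [Tail c [Tail [Tail d] c]]
  [Tail [Tail c [Tail d]] c]

2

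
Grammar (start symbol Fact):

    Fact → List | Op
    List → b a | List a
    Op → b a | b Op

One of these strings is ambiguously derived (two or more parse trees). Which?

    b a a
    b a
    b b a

b a

b a a: 1 tree
b a: 2 trees
b b a: 1 tree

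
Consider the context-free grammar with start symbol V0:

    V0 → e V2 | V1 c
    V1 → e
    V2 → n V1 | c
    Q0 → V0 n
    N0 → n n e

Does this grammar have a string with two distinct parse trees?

Witness: e c

Derivation 1: V0 ⇒ e V2 ⇒ e c
Derivation 2: V0 ⇒ V1 c ⇒ e c

Two distinct leftmost derivations for the same string.

Ambiguous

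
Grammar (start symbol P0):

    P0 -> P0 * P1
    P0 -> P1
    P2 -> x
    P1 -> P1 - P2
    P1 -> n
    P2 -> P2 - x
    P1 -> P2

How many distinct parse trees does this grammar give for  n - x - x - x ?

4

Parse trees for n - x - x - x:
  [P0 [P1 [P1 n] - [P2 [P2 [P2 x] - x] - x]]]
  [P0 [P1 [P1 [P1 n] - [P2 x]] - [P2 [P2 x] - x]]]
  [P0 [P1 [P1 [P1 n] - [P2 [P2 x] - x]] - [P2 x]]]
  [P0 [P1 [P1 [P1 [P1 n] - [P2 x]] - [P2 x]] - [P2 x]]]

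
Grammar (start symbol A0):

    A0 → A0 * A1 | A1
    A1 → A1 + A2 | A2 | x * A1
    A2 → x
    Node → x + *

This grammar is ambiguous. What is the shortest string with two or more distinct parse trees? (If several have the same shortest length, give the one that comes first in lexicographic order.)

x * x

length 1: no string has ≥2 trees
length 3: x * x has 2 parse trees

Two derivations of x * x:
  A0 ⇒ A0 * A1 ⇒ A1 * A1 ⇒ A2 * A1 ⇒ x * A1 ⇒ x * A2 ⇒ x * x
  A0 ⇒ A1 ⇒ x * A1 ⇒ x * A2 ⇒ x * x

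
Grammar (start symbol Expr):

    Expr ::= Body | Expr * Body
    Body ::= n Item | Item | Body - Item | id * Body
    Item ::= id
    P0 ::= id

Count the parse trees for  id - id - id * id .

1

Parse trees for id - id - id * id:
  [Expr [Expr [Body [Body [Body [Item id]] - [Item id]] - [Item id]]] * [Body [Item id]]]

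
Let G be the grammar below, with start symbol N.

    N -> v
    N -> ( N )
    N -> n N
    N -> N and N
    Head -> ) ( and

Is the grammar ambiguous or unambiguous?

Ambiguous

Witness: n v and v

Derivation 1: N ⇒ n N ⇒ n N and N ⇒ n v and N ⇒ n v and v
Derivation 2: N ⇒ N and N ⇒ n N and N ⇒ n v and N ⇒ n v and v

Two distinct leftmost derivations for the same string.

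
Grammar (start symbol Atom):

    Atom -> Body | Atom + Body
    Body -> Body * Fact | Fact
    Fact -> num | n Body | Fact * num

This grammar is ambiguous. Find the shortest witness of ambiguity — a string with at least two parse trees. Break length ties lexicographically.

num * num

length 1: no string has ≥2 trees
length 2: no string has ≥2 trees
length 3: num * num has 2 parse trees

Two derivations of num * num:
  Atom ⇒ Body ⇒ Body * Fact ⇒ Fact * Fact ⇒ num * Fact ⇒ num * num
  Atom ⇒ Body ⇒ Fact ⇒ Fact * num ⇒ num * num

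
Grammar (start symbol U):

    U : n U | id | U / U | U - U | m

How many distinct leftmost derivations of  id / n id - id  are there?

3

Parse trees for id / n id - id:
  [U [U id] / [U n [U [U id] - [U id]]]]
  [U [U id] / [U [U n [U id]] - [U id]]]
  [U [U [U id] / [U n [U id]]] - [U id]]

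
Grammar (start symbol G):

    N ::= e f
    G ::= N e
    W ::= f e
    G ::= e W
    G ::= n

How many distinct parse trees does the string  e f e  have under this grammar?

Parse trees for e f e:
  [G [N e f] e]
  [G e [W f e]]

2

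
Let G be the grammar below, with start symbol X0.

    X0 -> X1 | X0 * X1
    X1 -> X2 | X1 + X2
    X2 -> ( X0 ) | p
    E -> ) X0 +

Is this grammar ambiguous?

(E is unreachable from X0, so its rules don't affect L(X0).) X0 → X0 * X1 | X1  ;  X1 → X1 + X2 | X2  — a left-associative chain with X2 at the bottom. Each string factors uniquely by precedence.

Unambiguous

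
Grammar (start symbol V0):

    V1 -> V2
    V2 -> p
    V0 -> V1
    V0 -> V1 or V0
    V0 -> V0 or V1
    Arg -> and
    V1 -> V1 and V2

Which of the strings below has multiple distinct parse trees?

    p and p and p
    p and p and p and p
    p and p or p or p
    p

p and p and p: 1 tree
p and p and p and p: 1 tree
p and p or p or p: 4 trees
p: 1 tree

p and p or p or p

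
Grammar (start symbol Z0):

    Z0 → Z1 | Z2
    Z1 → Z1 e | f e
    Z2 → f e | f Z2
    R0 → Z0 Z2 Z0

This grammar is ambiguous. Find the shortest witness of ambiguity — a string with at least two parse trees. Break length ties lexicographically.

f e

length 2: f e has 2 parse trees

Two derivations of f e:
  Z0 ⇒ Z1 ⇒ f e
  Z0 ⇒ Z2 ⇒ f e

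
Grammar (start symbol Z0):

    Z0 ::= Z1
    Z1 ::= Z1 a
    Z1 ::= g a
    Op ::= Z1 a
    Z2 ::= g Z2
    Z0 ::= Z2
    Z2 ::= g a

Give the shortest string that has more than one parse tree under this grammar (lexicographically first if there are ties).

g a

length 2: g a has 2 parse trees

Two derivations of g a:
  Z0 ⇒ Z1 ⇒ g a
  Z0 ⇒ Z2 ⇒ g a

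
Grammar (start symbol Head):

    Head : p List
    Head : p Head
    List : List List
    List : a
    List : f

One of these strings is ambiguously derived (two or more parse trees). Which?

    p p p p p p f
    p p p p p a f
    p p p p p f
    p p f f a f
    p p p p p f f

p p p p p p f: 1 tree
p p p p p a f: 1 tree
p p p p p f: 1 tree
p p f f a f: 5 trees
p p p p p f f: 1 tree

p p f f a f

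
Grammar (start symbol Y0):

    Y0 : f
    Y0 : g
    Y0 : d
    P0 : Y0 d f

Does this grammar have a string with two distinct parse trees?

(P0 is unreachable from Y0, so its rules don't affect L(Y0).) Each reachable nonterminal has at most one production per leading terminal, and all productions are right-linear; the derivation is determined token-by-token.

Unambiguous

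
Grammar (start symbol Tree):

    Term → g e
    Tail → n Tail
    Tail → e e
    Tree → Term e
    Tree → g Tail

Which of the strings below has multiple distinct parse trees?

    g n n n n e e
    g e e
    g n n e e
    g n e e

g e e

g n n n n e e: 1 tree
g e e: 2 trees
g n n e e: 1 tree
g n e e: 1 tree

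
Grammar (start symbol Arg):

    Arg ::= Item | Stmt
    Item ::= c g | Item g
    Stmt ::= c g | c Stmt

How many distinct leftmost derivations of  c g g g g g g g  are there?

1

Parse trees for c g g g g g g g:
  [Arg [Item [Item [Item [Item [Item [Item [Item c g] g] g] g] g] g] g]]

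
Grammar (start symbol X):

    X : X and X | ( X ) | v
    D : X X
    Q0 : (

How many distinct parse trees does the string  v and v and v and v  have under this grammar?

5

Parse trees for v and v and v and v:
  [X [X v] and [X [X v] and [X [X v] and [X v]]]]
  [X [X v] and [X [X [X v] and [X v]] and [X v]]]
  [X [X [X v] and [X v]] and [X [X v] and [X v]]]
  [X [X [X v] and [X [X v] and [X v]]] and [X v]]
  [X [X [X [X v] and [X v]] and [X v]] and [X v]]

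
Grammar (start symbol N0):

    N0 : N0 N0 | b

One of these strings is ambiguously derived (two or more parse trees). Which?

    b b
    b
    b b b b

b b: 1 tree
b: 1 tree
b b b b: 5 trees

b b b b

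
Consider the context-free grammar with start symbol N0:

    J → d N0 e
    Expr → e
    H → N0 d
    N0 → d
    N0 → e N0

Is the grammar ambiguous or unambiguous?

Unambiguous

(Expr, H, J are unreachable from N0, so their rules don't affect L(N0).) Each reachable nonterminal has at most one production per leading terminal, and all productions are right-linear; the derivation is determined token-by-token.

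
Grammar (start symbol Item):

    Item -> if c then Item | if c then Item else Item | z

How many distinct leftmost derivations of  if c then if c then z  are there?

Parse trees for if c then if c then z:
  [Item if c then [Item if c then [Item z]]]

1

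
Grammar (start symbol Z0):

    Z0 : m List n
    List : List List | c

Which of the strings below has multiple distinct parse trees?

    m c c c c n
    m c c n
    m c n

m c c c c n

m c c c c n: 5 trees
m c c n: 1 tree
m c n: 1 tree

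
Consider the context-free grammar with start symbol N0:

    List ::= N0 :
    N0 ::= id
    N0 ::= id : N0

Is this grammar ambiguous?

Unambiguous

Only N0 is reachable from N0; ignoring the rest: The reachable grammar is A → atom sep A | atom. Each atom is followed by either the separator (recurse) or end-of-string (stop) — no choice point.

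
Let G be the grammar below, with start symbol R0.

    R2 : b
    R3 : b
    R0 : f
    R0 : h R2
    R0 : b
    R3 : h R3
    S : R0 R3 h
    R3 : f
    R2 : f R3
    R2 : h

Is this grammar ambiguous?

(S is unreachable from R0, so its rules don't affect L(R0).) Restricted to the reachable nonterminals, every rule has the form A → t or A → t B, and no two rules for the same A share a first terminal. The grammar encodes a DFA — one run per string.

Unambiguous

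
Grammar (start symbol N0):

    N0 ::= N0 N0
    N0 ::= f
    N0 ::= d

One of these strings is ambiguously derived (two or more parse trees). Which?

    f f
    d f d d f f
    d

d f d d f f

f f: 1 tree
d f d d f f: 42 trees
d: 1 tree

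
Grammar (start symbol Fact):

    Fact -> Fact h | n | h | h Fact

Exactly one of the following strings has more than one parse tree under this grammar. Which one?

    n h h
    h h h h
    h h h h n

n h h: 1 tree
h h h h: 8 trees
h h h h n: 1 tree

h h h h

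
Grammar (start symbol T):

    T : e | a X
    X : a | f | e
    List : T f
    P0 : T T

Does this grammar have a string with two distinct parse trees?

Unambiguous

Only T, X are reachable from T; ignoring the rest: Each reachable nonterminal has at most one production per leading terminal, and all productions are right-linear; the derivation is determined token-by-token.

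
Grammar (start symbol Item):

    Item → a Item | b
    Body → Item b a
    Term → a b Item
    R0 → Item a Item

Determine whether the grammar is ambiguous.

Unambiguous

(Body, Term, R0 are unreachable from Item, so their rules don't affect L(Item).) Restricted to the reachable nonterminals, every rule has the form A → t or A → t B, and no two rules for the same A share a first terminal. The grammar encodes a DFA — one run per string.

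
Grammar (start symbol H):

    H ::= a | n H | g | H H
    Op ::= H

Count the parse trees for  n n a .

1

Parse trees for n n a:
  [H n [H n [H a]]]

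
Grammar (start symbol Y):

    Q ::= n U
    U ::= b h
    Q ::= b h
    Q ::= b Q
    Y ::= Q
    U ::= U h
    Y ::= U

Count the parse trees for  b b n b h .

1

Parse trees for b b n b h:
  [Y [Q b [Q b [Q n [U b h]]]]]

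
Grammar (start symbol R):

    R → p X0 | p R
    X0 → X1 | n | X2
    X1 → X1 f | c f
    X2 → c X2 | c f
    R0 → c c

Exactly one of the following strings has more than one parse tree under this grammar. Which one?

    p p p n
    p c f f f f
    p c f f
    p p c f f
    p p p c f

p p p n: 1 tree
p c f f f f: 1 tree
p c f f: 1 tree
p p c f f: 1 tree
p p p c f: 2 trees

p p p c f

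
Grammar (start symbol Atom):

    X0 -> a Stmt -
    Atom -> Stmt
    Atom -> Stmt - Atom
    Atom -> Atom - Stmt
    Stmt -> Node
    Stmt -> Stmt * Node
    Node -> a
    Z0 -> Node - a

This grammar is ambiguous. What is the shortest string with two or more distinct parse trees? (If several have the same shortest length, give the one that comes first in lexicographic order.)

length 1: no string has ≥2 trees
length 3: a - a has 2 parse trees

Two derivations of a - a:
  Atom ⇒ Stmt - Atom ⇒ Node - Atom ⇒ a - Atom ⇒ a - Stmt ⇒ a - Node ⇒ a - a
  Atom ⇒ Atom - Stmt ⇒ Stmt - Stmt ⇒ Node - Stmt ⇒ a - Stmt ⇒ a - Node ⇒ a - a

a - a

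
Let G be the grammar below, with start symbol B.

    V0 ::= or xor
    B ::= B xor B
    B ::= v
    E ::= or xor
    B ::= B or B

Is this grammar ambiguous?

Witness: v or v or v

Derivation 1: B ⇒ B or B ⇒ v or B ⇒ v or B or B ⇒ v or v or B ⇒ v or v or v
Derivation 2: B ⇒ B or B ⇒ B or B or B ⇒ v or B or B ⇒ v or v or B ⇒ v or v or v

Two distinct leftmost derivations for the same string.

Ambiguous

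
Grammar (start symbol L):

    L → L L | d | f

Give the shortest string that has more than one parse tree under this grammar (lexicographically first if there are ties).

d d d

length 1: no string has ≥2 trees
length 2: no string has ≥2 trees
length 3: d d d has 2 parse trees

Two derivations of d d d:
  L ⇒ L L ⇒ L L L ⇒ d L L ⇒ d d L ⇒ d d d
  L ⇒ L L ⇒ d L ⇒ d L L ⇒ d d L ⇒ d d d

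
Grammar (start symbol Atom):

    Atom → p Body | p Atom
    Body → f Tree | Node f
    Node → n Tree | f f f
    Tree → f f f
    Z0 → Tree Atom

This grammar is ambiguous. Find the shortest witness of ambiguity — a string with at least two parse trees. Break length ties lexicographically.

p f f f f

length 5: p f f f f has 2 parse trees

Two derivations of p f f f f:
  Atom ⇒ p Body ⇒ p f Tree ⇒ p f f f f
  Atom ⇒ p Body ⇒ p Node f ⇒ p f f f f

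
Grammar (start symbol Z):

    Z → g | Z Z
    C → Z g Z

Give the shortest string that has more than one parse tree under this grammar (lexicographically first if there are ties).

length 1: no string has ≥2 trees
length 2: no string has ≥2 trees
length 3: g g g has 2 parse trees

Two derivations of g g g:
  Z ⇒ Z Z ⇒ g Z ⇒ g Z Z ⇒ g g Z ⇒ g g g
  Z ⇒ Z Z ⇒ Z Z Z ⇒ g Z Z ⇒ g g Z ⇒ g g g

g g g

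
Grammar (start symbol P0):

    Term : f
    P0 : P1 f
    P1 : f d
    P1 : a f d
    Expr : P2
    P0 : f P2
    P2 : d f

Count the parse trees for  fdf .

2

Parse trees for fdf:
  [P0 [P1 f d] f]
  [P0 f [P2 d f]]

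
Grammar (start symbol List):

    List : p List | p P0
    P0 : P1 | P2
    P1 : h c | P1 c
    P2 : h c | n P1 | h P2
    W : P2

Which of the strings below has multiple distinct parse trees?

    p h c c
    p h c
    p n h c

p h c c: 1 tree
p h c: 2 trees
p n h c: 1 tree

p h c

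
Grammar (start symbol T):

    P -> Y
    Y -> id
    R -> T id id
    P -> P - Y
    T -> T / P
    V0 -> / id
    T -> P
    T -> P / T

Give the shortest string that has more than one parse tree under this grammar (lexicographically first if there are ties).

id / id

length 1: no string has ≥2 trees
length 3: id / id has 2 parse trees

Two derivations of id / id:
  T ⇒ T / P ⇒ P / P ⇒ Y / P ⇒ id / P ⇒ id / Y ⇒ id / id
  T ⇒ P / T ⇒ Y / T ⇒ id / T ⇒ id / P ⇒ id / Y ⇒ id / id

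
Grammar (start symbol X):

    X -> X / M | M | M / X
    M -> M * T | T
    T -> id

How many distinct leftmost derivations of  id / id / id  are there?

Parse trees for id / id / id:
  [X [X [X [M [T id]]] / [M [T id]]] / [M [T id]]]
  [X [X [M [T id]] / [X [M [T id]]]] / [M [T id]]]
  [X [M [T id]] / [X [X [M [T id]]] / [M [T id]]]]
  [X [M [T id]] / [X [M [T id]] / [X [M [T id]]]]]

4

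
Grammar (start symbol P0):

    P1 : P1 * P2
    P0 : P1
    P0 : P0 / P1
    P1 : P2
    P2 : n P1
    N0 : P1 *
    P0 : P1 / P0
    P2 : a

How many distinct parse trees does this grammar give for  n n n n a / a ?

Parse trees for n n n n a / a:
  [P0 [P0 [P1 [P2 n [P1 [P2 n [P1 [P2 n [P1 [P2 n [P1 [P2 a]]]]]]]]]]] / [P1 [P2 a]]]
  [P0 [P1 [P2 n [P1 [P2 n [P1 [P2 n [P1 [P2 n [P1 [P2 a]]]]]]]]]] / [P0 [P1 [P2 a]]]]

2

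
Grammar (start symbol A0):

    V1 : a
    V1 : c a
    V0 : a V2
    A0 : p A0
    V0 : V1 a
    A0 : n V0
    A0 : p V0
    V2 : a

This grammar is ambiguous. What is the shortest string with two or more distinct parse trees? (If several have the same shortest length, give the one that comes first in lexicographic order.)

n a a

length 3: n a a has 2 parse trees

Two derivations of n a a:
  A0 ⇒ n V0 ⇒ n a V2 ⇒ n a a
  A0 ⇒ n V0 ⇒ n V1 a ⇒ n a a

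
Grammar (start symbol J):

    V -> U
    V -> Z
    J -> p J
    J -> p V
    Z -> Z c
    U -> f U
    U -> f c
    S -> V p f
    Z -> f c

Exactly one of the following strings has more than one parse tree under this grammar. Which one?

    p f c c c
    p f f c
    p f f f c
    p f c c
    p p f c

p p f c

p f c c c: 1 tree
p f f c: 1 tree
p f f f c: 1 tree
p f c c: 1 tree
p p f c: 2 trees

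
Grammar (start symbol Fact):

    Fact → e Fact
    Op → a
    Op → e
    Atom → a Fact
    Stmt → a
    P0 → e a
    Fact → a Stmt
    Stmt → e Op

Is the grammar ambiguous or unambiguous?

Only Fact, Stmt, Op are reachable from Fact; ignoring the rest: Each reachable nonterminal has at most one production per leading terminal, and all productions are right-linear; the derivation is determined token-by-token.

Unambiguous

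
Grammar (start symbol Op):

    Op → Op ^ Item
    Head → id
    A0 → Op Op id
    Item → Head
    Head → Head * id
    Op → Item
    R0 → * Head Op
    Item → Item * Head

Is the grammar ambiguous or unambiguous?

Witness: id * id

Derivation 1: Op ⇒ Item ⇒ Head ⇒ Head * id ⇒ id * id
Derivation 2: Op ⇒ Item ⇒ Item * Head ⇒ Head * Head ⇒ id * Head ⇒ id * id

Two distinct leftmost derivations for the same string.

Ambiguous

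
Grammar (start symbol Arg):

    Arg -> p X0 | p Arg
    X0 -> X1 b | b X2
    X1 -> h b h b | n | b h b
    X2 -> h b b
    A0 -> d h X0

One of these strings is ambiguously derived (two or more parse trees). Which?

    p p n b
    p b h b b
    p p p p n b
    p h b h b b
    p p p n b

p b h b b

p p n b: 1 tree
p b h b b: 2 trees
p p p p n b: 1 tree
p h b h b b: 1 tree
p p p n b: 1 tree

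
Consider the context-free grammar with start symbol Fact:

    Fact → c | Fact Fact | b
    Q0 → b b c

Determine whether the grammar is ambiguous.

Ambiguous

Witness: b b b

Derivation 1: Fact ⇒ Fact Fact ⇒ Fact Fact Fact ⇒ b Fact Fact ⇒ b b Fact ⇒ b b b
Derivation 2: Fact ⇒ Fact Fact ⇒ b Fact ⇒ b Fact Fact ⇒ b b Fact ⇒ b b b

Two distinct leftmost derivations for the same string.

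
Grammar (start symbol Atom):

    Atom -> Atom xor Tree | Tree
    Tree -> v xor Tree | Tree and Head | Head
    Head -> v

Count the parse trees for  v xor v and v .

Parse trees for v xor v and v:
  [Atom [Atom [Tree [Head v]]] xor [Tree [Tree [Head v]] and [Head v]]]
  [Atom [Tree v xor [Tree [Tree [Head v]] and [Head v]]]]
  [Atom [Tree [Tree v xor [Tree [Head v]]] and [Head v]]]

3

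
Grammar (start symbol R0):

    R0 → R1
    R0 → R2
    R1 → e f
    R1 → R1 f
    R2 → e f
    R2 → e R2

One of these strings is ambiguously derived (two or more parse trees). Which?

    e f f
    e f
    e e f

e f f: 1 tree
e f: 2 trees
e e f: 1 tree

e f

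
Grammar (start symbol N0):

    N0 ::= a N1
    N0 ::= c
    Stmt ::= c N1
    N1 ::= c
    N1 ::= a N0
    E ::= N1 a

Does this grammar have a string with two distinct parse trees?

Unambiguous

Only N0, N1 are reachable from N0; ignoring the rest: Restricted to the reachable nonterminals, every rule has the form A → t or A → t B, and no two rules for the same A share a first terminal. The grammar encodes a DFA — one run per string.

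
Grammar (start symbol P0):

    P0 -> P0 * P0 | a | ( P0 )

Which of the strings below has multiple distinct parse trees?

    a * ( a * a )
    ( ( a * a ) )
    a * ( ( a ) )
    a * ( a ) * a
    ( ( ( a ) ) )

a * ( a ) * a

a * ( a * a ): 1 tree
( ( a * a ) ): 1 tree
a * ( ( a ) ): 1 tree
a * ( a ) * a: 2 trees
( ( ( a ) ) ): 1 tree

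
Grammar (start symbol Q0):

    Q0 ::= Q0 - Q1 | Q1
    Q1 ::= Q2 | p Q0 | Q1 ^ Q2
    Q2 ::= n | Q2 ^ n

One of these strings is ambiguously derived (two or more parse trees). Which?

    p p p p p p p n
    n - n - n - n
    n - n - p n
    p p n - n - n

p p n - n - n

p p p p p p p n: 1 tree
n - n - n - n: 1 tree
n - n - p n: 1 tree
p p n - n - n: 6 trees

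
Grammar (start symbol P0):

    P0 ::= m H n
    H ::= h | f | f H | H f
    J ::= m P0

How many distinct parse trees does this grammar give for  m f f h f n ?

3

Parse trees for m f f h f n:
  [P0 m [H f [H f [H [H h] f]]] n]
  [P0 m [H f [H [H f [H h]] f]] n]
  [P0 m [H [H f [H f [H h]]] f] n]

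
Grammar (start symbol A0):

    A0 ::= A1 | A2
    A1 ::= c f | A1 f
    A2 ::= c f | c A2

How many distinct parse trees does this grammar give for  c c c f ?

1

Parse trees for c c c f:
  [A0 [A2 c [A2 c [A2 c f]]]]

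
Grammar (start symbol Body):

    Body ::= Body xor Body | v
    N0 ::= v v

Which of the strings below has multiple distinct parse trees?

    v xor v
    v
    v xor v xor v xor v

v xor v: 1 tree
v: 1 tree
v xor v xor v xor v: 5 trees

v xor v xor v xor v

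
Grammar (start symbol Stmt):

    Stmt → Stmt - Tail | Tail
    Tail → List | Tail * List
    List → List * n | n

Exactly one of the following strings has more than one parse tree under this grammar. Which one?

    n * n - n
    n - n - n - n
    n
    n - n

n * n - n: 2 trees
n - n - n - n: 1 tree
n: 1 tree
n - n: 1 tree

n * n - n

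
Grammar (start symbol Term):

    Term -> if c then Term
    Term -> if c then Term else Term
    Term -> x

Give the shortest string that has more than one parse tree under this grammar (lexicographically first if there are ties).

if c then if c then x else x

length 1: no string has ≥2 trees
length 4: no string has ≥2 trees
length 6: no string has ≥2 trees
length 7: no string has ≥2 trees
length 9: if c then if c then x else x has 2 parse trees

Two derivations of if c then if c then x else x:
  Term ⇒ if c then Term ⇒ if c then if c then Term else Term ⇒ if c then if c then x else Term ⇒ if c then if c then x else x
  Term ⇒ if c then Term else Term ⇒ if c then if c then Term else Term ⇒ if c then if c then x else Term ⇒ if c then if c then x else x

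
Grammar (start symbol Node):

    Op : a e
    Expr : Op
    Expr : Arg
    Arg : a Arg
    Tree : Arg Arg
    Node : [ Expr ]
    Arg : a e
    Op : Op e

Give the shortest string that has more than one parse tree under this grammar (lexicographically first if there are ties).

length 4: [ a e ] has 2 parse trees

Two derivations of [ a e ]:
  Node ⇒ [ Expr ] ⇒ [ Op ] ⇒ [ a e ]
  Node ⇒ [ Expr ] ⇒ [ Arg ] ⇒ [ a e ]

[ a e ]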